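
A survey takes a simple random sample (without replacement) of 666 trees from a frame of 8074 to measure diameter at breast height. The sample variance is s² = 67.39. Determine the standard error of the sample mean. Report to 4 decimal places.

Under SRS without replacement, Var(ȳ) = (1 − f)·s²/n with f = n/N = 666/8074 = 0.08248700.
Var(ȳ) = (1 − 0.08248700)·67.39/666 = 0.91751300·0.10118619 = 0.092839642.
SE(ȳ) = √(0.092839642) = 0.3047.

0.3047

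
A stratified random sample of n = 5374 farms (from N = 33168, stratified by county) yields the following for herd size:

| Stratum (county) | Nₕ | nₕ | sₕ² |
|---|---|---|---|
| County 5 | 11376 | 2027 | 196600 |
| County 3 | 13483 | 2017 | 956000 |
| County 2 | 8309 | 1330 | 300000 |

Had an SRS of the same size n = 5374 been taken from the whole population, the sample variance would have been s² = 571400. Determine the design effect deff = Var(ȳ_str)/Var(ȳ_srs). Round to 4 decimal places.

Var(ȳ_str) = Σ Wₕ²(1−fₕ)sₕ²/nₕ with Wₕ = Nₕ/33168:
  County 5: (11376/33168)²·(1−2027/11376)·196600/2027 = 9.3766118
  County 3: (13483/33168)²·(1−2017/13483)·956000/2017 = 66.605777
  County 2: (8309/33168)²·(1−1330/8309)·300000/1330 = 11.889758
  → Var(ȳ_str) = 87.872147.
Var(ȳ_srs) = (1 − 5374/33168)·571400/5374 = 89.09931.
deff = 87.872147 / 89.09931 = 0.9862.

0.9862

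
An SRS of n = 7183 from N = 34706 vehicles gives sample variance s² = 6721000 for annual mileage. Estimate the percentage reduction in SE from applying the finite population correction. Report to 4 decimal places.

10.9476

f = n/N = 7183/34706 = 0.20696710.
SE_no-fpc = √(s²/n) = 30.588911; SE_fpc = √((1−f)s²/n) = 27.240158.
Ratio = √(1−f) = 0.89052395. Reduction = 100·(1 − 0.89052395) = 10.9476%.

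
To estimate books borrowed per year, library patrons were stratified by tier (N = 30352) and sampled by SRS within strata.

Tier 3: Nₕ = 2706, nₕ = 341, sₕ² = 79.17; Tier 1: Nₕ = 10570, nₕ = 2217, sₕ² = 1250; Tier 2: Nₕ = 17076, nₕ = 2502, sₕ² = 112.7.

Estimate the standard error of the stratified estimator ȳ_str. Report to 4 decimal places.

0.2604

Var(ȳ_str) = Σₕ Wₕ²(1 − fₕ)sₕ²/nₕ with Wₕ = Nₕ/N, N = 30352.
Tier 3: Wₕ = 0.08915393; term = 0.08915393²·(1 − 0.12601626)·79.17/341 = 0.0016128374.
Tier 1: Wₕ = 0.34824723; term = 0.34824723²·(1 − 0.20974456)·1250/2217 = 0.054036494.
Tier 2: Wₕ = 0.56259884; term = 0.56259884²·(1 − 0.14652143)·112.7/2502 = 0.012168216.
Sum = 0.067817547.
SE = √(0.067817547) = 0.2604.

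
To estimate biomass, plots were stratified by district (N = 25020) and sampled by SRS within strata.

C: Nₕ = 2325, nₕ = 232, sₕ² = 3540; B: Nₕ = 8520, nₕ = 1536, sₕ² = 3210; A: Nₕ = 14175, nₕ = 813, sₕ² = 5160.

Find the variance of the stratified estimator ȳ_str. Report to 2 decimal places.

2.24

Var(ȳ_str) = Σₕ Wₕ²(1 − fₕ)sₕ²/nₕ with Wₕ = Nₕ/N, N = 25020.
C: Wₕ = 0.09292566; term = 0.09292566²·(1 − 0.09978495)·3540/232 = 0.11861315.
B: Wₕ = 0.34052758; term = 0.34052758²·(1 − 0.18028169)·3210/1536 = 0.19864747.
A: Wₕ = 0.56654676; term = 0.56654676²·(1 − 0.05735450)·5160/813 = 1.9203442.
Sum = 2.2376048.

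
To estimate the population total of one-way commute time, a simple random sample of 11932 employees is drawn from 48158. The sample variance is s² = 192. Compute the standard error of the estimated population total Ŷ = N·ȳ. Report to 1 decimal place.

Var(Ŷ) = N²·Var(ȳ) = N²·(1 − n/N)·s²/n.
f = 11932/48158 = 0.24776776; Var(ȳ) = 0.75223224·192/11932 = 0.012104307.
Var(Ŷ) = 48158² · 0.012104307 = 2.8072224 × 10^7.
SE(Ŷ) = √(2.8072224 × 10^7) = 5298.3.

5298.3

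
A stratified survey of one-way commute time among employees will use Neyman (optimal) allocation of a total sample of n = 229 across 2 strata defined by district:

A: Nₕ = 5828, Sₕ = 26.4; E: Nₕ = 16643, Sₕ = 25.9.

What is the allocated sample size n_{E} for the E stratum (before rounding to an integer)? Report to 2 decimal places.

Neyman allocation: nₕ = n·NₕSₕ / Σⱼ NⱼSⱼ.
Σ NⱼSⱼ = 5828·26.4 + 16643·25.9 = 584912.9.
n_{E} = 229·16643·25.9 / 584912.9 = 168.76.

168.76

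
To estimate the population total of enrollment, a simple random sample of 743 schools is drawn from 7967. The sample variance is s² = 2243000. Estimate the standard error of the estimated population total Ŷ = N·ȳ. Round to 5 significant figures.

Var(Ŷ) = N²·Var(ȳ) = N²·(1 − n/N)·s²/n.
f = 743/7967 = 0.09325970; Var(ȳ) = 0.90674030·2243000/743 = 2737.3062.
Var(Ŷ) = 7967² · 2737.3062 = 1.7374528 × 10^11.
SE(Ŷ) = √(1.7374528 × 10^11) = 416830.

416830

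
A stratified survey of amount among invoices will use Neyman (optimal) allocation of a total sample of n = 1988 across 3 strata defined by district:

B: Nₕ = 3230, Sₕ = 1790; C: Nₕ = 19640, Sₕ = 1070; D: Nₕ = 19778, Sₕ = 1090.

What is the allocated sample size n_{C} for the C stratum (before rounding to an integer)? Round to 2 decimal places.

863.98

Neyman allocation: nₕ = n·NₕSₕ / Σⱼ NⱼSⱼ.
Σ NⱼSⱼ = 3230·1790 + 19640·1070 + 19778·1090 = 4.835452 × 10^7.
n_{C} = 1988·19640·1070 / (4.835452 × 10^7) = 863.98.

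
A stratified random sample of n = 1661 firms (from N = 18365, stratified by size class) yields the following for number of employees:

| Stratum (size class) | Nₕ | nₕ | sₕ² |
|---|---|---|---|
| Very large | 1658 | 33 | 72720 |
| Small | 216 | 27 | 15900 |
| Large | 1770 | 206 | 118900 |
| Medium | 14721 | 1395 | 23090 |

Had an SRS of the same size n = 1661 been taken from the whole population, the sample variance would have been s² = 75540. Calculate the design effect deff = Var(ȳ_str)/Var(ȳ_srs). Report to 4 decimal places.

0.7745

Var(ȳ_str) = Σ Wₕ²(1−fₕ)sₕ²/nₕ with Wₕ = Nₕ/18365:
  Very large: (1658/18365)²·(1−33/1658)·72720/33 = 17.603376
  Small: (216/18365)²·(1−27/216)·15900/27 = 0.071279895
  Large: (1770/18365)²·(1−206/1770)·118900/206 = 4.7374298
  Medium: (14721/18365)²·(1−1395/14721)·23090/1395 = 9.6273106
  → Var(ȳ_str) = 32.039396.
Var(ȳ_srs) = (1 − 1661/18365)·75540/1661 = 41.365368.
deff = 32.039396 / 41.365368 = 0.7745.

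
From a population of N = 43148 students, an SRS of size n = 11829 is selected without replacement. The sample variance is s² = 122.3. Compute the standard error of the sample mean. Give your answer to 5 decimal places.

0.08663

Under SRS without replacement, Var(ȳ) = (1 − f)·s²/n with f = n/N = 11829/43148 = 0.27414944.
Var(ȳ) = (1 − 0.27414944)·122.3/11829 = 0.72585056·0.010338997 = 0.007504567.
SE(ȳ) = √(0.007504567) = 0.08663.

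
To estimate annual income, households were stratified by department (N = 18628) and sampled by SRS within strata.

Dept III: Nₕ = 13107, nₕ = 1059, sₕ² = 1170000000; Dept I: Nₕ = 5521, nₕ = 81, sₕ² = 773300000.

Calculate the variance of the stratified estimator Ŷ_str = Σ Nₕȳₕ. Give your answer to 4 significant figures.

4.612 × 10^14

Var(Ŷ_str) = Σₕ Nₕ²(1 − fₕ)sₕ²/nₕ.
Dept III: 13107²·(1 − 1059/13107)·1170000000/1059 = 1.7446494 × 10^14.
Dept I: 5521²·(1 − 81/5521)·773300000/81 = 2.8673429 × 10^14.
Sum = 4.6119923 × 10^14.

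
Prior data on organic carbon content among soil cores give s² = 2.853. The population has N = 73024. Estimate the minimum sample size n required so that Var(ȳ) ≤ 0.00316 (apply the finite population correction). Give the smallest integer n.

892

Without fpc, n₀ = s²/D = 2.853/0.00316 = 902.8481.
With fpc, (1 − n/N)·s²/n ≤ D requires n ≥ n₀/(1 + n₀/N) = 902.8481/(1 + 902.8481/73024) = 891.8219.
Rounding up, n = 892.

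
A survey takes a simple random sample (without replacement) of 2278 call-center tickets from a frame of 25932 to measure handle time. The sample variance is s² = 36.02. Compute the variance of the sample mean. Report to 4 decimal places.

Under SRS without replacement, Var(ȳ) = (1 − f)·s²/n with f = n/N = 2278/25932 = 0.08784513.
Var(ȳ) = (1 − 0.08784513)·36.02/2278 = 0.91215487·0.015812116 = 0.014423098.

0.0144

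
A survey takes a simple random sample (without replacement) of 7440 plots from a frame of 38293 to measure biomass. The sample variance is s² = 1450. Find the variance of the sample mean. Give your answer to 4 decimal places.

0.1570

Under SRS without replacement, Var(ȳ) = (1 − f)·s²/n with f = n/N = 7440/38293 = 0.19429138.
Var(ȳ) = (1 − 0.19429138)·1450/7440 = 0.80570862·0.19489247 = 0.15702654.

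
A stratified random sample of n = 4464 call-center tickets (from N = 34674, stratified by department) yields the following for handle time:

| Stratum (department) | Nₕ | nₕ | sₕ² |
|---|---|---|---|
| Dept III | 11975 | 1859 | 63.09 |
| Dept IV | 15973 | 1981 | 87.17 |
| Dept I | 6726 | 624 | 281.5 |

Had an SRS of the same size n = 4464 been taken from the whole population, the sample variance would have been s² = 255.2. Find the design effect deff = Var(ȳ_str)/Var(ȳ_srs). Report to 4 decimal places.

Var(ȳ_str) = Σ Wₕ²(1−fₕ)sₕ²/nₕ with Wₕ = Nₕ/34674:
  Dept III: (11975/34674)²·(1−1859/11975)·63.09/1859 = 0.0034194605
  Dept IV: (15973/34674)²·(1−1981/15973)·87.17/1981 = 0.0081797677
  Dept I: (6726/34674)²·(1−624/6726)·281.5/624 = 0.015399797
  → Var(ȳ_str) = 0.026999025.
Var(ȳ_srs) = (1 − 4464/34674)·255.2/4464 = 0.049808477.
deff = 0.026999025 / 0.049808477 = 0.5421.

0.5421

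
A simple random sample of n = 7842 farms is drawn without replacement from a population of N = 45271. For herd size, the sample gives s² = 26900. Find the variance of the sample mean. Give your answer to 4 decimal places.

Under SRS without replacement, Var(ȳ) = (1 − f)·s²/n with f = n/N = 7842/45271 = 0.17322348.
Var(ȳ) = (1 − 0.17322348)·26900/7842 = 0.82677652·3.4302474 = 2.836048.

2.8360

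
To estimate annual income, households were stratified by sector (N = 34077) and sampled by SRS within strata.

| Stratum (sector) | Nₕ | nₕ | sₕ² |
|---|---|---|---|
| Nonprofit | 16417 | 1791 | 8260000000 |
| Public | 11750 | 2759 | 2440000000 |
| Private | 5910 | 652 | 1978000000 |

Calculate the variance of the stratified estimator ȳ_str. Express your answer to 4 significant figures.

1.115 × 10^6

Var(ȳ_str) = Σₕ Wₕ²(1 − fₕ)sₕ²/nₕ with Wₕ = Nₕ/N, N = 34077.
Nonprofit: Wₕ = 0.48176189; term = 0.48176189²·(1 − 0.10909423)·8260000000/1791 = 953632.67.
Public: Wₕ = 0.34480735; term = 0.34480735²·(1 − 0.23480851)·2440000000/2759 = 80456.527.
Private: Wₕ = 0.17343076; term = 0.17343076²·(1 − 0.11032149)·1978000000/652 = 81182.804.
Sum = 1.115272 × 10^6.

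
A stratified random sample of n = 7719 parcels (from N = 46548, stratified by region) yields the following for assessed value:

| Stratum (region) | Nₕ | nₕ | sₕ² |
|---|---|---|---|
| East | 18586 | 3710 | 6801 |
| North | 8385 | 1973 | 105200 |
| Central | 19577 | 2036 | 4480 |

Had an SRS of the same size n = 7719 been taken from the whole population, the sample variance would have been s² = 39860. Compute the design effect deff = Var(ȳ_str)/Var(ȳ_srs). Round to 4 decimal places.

0.4424

Var(ȳ_str) = Σ Wₕ²(1−fₕ)sₕ²/nₕ with Wₕ = Nₕ/46548:
  East: (18586/46548)²·(1−3710/18586)·6801/3710 = 0.23392084
  North: (8385/46548)²·(1−1973/8385)·105200/1973 = 1.3230711
  Central: (19577/46548)²·(1−2036/19577)·4480/2036 = 0.34873752
  → Var(ȳ_str) = 1.9057295.
Var(ȳ_srs) = (1 − 7719/46548)·39860/7719 = 4.307561.
deff = 1.9057295 / 4.307561 = 0.4424.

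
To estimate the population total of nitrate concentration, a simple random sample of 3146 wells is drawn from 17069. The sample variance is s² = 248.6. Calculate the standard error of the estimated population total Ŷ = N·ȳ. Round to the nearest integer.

4334

Var(Ŷ) = N²·Var(ȳ) = N²·(1 − n/N)·s²/n.
f = 3146/17069 = 0.18431074; Var(ȳ) = 0.81568926·248.6/3146 = 0.064456564.
Var(Ŷ) = 17069² · 0.064456564 = 1.8779469 × 10^7.
SE(Ŷ) = √(1.8779469 × 10^7) = 4334.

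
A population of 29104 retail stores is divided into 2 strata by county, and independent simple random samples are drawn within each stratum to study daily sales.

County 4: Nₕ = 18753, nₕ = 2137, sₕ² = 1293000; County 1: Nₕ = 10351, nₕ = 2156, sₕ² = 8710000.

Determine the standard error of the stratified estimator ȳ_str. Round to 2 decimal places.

Var(ȳ_str) = Σₕ Wₕ²(1 − fₕ)sₕ²/nₕ with Wₕ = Nₕ/N, N = 29104.
County 4: Wₕ = 0.64434442; term = 0.64434442²·(1 − 0.11395510)·1293000/2137 = 222.57987.
County 1: Wₕ = 0.35565558; term = 0.35565558²·(1 − 0.20828905)·8710000/2156 = 404.57151.
Sum = 627.15138.
SE = √(627.15138) = 25.04.

25.04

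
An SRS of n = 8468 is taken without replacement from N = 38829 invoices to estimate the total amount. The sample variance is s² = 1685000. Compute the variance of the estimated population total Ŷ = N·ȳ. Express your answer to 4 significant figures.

Var(Ŷ) = N²·Var(ȳ) = N²·(1 − n/N)·s²/n.
f = 8468/38829 = 0.21808442; Var(ȳ) = 0.78191558·1685000/8468 = 155.58901.
Var(Ŷ) = 38829² · 155.58901 = 2.3458019 × 10^11.

2.346 × 10^11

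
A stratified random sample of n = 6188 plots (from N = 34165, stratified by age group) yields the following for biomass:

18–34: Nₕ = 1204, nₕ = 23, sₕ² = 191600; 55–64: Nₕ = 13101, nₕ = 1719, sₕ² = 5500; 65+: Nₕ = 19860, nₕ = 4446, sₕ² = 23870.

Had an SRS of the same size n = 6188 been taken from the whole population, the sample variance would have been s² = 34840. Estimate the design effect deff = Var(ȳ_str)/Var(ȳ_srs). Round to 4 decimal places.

Var(ȳ_str) = Σ Wₕ²(1−fₕ)sₕ²/nₕ with Wₕ = Nₕ/34165:
  18–34: (1204/34165)²·(1−23/1204)·191600/23 = 10.148017
  55–64: (13101/34165)²·(1−1719/13101)·5500/1719 = 0.40873986
  65+: (19860/34165)²·(1−4446/19860)·23870/4446 = 1.4080391
  → Var(ȳ_str) = 11.964796.
Var(ȳ_srs) = (1 − 6188/34165)·34840/6188 = 4.610495.
deff = 11.964796 / 4.610495 = 2.5951.

2.5951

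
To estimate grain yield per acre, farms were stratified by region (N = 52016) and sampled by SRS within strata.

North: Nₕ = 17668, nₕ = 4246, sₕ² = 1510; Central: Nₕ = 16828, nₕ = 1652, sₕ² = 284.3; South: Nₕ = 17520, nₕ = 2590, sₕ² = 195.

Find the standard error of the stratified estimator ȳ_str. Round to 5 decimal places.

0.23386

Var(ȳ_str) = Σₕ Wₕ²(1 − fₕ)sₕ²/nₕ with Wₕ = Nₕ/N, N = 52016.
North: Wₕ = 0.33966472; term = 0.33966472²·(1 − 0.24032149)·1510/4246 = 0.031169345.
Central: Wₕ = 0.32351584; term = 0.32351584²·(1 − 0.09816972)·284.3/1652 = 0.016243617.
South: Wₕ = 0.33681944; term = 0.33681944²·(1 − 0.14783105)·195/2590 = 0.0072787173.
Sum = 0.054691679.
SE = √(0.054691679) = 0.23386.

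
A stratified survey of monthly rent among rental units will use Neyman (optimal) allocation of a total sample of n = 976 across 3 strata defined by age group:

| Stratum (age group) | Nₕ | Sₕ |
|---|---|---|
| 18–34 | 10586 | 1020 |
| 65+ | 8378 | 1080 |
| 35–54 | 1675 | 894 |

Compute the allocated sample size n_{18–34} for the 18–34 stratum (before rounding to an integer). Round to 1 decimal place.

Neyman allocation: nₕ = n·NₕSₕ / Σⱼ NⱼSⱼ.
Σ NⱼSⱼ = 10586·1020 + 8378·1080 + 1675·894 = 2.134341 × 10^7.
n_{18–34} = 976·10586·1020 / (2.134341 × 10^7) = 493.8.

493.8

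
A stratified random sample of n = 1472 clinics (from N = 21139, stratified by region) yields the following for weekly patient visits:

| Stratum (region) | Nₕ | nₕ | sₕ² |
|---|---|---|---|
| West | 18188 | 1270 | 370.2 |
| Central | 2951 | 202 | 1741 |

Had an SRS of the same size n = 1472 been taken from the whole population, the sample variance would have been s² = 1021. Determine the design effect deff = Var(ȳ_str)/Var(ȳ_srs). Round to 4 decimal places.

0.5535

Var(ȳ_str) = Σ Wₕ²(1−fₕ)sₕ²/nₕ with Wₕ = Nₕ/21139:
  West: (18188/21139)²·(1−1270/18188)·370.2/1270 = 0.2007233
  Central: (2951/21139)²·(1−202/2951)·1741/202 = 0.1564669
  → Var(ȳ_str) = 0.3571902.
Var(ȳ_srs) = (1 − 1472/21139)·1021/1472 = 0.64531478.
deff = 0.3571902 / 0.64531478 = 0.5535.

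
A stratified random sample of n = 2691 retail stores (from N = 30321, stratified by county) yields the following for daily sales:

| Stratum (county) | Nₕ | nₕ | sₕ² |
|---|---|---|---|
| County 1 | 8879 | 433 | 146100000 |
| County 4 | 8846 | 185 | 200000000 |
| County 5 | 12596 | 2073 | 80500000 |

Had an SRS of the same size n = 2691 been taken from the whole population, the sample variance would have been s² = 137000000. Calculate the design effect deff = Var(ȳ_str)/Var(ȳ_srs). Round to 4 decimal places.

Var(ȳ_str) = Σ Wₕ²(1−fₕ)sₕ²/nₕ with Wₕ = Nₕ/30321:
  County 1: (8879/30321)²·(1−433/8879)·146100000/433 = 27522.66
  County 4: (8846/30321)²·(1−185/8846)·200000000/185 = 90091.994
  County 5: (12596/30321)²·(1−2073/12596)·80500000/2073 = 5598.6299
  → Var(ȳ_str) = 123213.28.
Var(ȳ_srs) = (1 − 2691/30321)·137000000/2691 = 46392.122.
deff = 123213.28 / 46392.122 = 2.6559.

2.6559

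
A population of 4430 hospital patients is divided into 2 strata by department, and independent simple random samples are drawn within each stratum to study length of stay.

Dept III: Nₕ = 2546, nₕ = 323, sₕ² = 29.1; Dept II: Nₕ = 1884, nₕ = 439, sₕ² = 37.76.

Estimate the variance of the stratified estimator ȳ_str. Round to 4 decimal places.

Var(ȳ_str) = Σₕ Wₕ²(1 − fₕ)sₕ²/nₕ with Wₕ = Nₕ/N, N = 4430.
Dept III: Wₕ = 0.57471783; term = 0.57471783²·(1 − 0.12686567)·29.1/323 = 0.025982496.
Dept II: Wₕ = 0.42528217; term = 0.42528217²·(1 − 0.23301486)·37.76/439 = 0.011931877.
Sum = 0.037914373.

0.0379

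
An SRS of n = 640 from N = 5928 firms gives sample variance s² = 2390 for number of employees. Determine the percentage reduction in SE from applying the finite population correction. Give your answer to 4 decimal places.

5.5522

f = n/N = 640/5928 = 0.10796221.
SE_no-fpc = √(s²/n) = 1.9324531; SE_fpc = √((1−f)s²/n) = 1.8251585.
Ratio = √(1−f) = 0.94447752. Reduction = 100·(1 − 0.94447752) = 5.5522%.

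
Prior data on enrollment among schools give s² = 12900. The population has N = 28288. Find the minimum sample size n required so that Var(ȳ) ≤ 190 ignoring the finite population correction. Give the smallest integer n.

Without fpc, n₀ = s²/D = 12900/190 = 67.8947.
Rounding up, n = 68.

68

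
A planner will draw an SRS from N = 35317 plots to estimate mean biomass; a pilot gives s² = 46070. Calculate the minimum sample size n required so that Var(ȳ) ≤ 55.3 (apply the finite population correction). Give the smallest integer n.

Without fpc, n₀ = s²/D = 46070/55.3 = 833.0922.
With fpc, (1 − n/N)·s²/n ≤ D requires n ≥ n₀/(1 + n₀/N) = 833.0922/(1 + 833.0922/35317) = 813.8933.
Rounding up, n = 814.

814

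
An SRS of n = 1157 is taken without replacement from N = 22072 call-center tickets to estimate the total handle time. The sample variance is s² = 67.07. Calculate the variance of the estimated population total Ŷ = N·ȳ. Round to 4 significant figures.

Var(Ŷ) = N²·Var(ȳ) = N²·(1 − n/N)·s²/n.
f = 1157/22072 = 0.05241935; Var(ȳ) = 0.94758065·67.07/1157 = 0.054930193.
Var(Ŷ) = 22072² · 0.054930193 = 2.6760517 × 10^7.

2.676 × 10^7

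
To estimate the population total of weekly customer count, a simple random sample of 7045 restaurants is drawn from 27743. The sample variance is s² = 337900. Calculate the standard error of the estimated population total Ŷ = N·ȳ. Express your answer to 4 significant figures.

166000

Var(Ŷ) = N²·Var(ȳ) = N²·(1 − n/N)·s²/n.
f = 7045/27743 = 0.25393793; Var(ȳ) = 0.74606207·337900/7045 = 35.783445.
Var(Ŷ) = 27743² · 35.783445 = 2.7541589 × 10^10.
SE(Ŷ) = √(2.7541589 × 10^10) = 166000.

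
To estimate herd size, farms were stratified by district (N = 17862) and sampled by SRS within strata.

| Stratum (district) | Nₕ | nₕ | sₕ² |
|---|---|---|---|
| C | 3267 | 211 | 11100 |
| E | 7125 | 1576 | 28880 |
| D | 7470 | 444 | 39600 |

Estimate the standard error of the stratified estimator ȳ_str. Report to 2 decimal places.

Var(ȳ_str) = Σₕ Wₕ²(1 − fₕ)sₕ²/nₕ with Wₕ = Nₕ/N, N = 17862.
C: Wₕ = 0.18290225; term = 0.18290225²·(1 − 0.06458525)·11100/211 = 1.6462009.
E: Wₕ = 0.39889150; term = 0.39889150²·(1 − 0.22119298)·28880/1576 = 2.2708079.
D: Wₕ = 0.41820625; term = 0.41820625²·(1 − 0.05943775)·39600/444 = 14.671712.
Sum = 18.588721.
SE = √(18.588721) = 4.31.

4.31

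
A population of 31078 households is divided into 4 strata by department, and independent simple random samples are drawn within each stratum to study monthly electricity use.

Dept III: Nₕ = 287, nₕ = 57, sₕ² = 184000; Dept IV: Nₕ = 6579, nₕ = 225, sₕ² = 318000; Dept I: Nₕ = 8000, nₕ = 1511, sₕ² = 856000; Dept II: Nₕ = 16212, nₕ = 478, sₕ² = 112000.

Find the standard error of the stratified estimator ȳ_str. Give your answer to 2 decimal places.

Var(ȳ_str) = Σₕ Wₕ²(1 − fₕ)sₕ²/nₕ with Wₕ = Nₕ/N, N = 31078.
Dept III: Wₕ = 0.00923483; term = 0.00923483²·(1 − 0.19860627)·184000/57 = 0.22062086.
Dept IV: Wₕ = 0.21169316; term = 0.21169316²·(1 − 0.03419973)·318000/225 = 61.170999.
Dept I: Wₕ = 0.25741682; term = 0.25741682²·(1 − 0.18887500)·856000/1511 = 30.448853.
Dept II: Wₕ = 0.52165519; term = 0.52165519²·(1 − 0.02948433)·112000/478 = 61.881345.
Sum = 153.72182.
SE = √(153.72182) = 12.40.

12.40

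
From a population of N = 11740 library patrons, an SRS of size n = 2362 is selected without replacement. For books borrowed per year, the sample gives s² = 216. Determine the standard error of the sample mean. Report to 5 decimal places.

Under SRS without replacement, Var(ȳ) = (1 − f)·s²/n with f = n/N = 2362/11740 = 0.20119250.
Var(ȳ) = (1 − 0.20119250)·216/2362 = 0.79880750·0.091447925 = 0.073049288.
SE(ȳ) = √(0.073049288) = 0.27028.

0.27028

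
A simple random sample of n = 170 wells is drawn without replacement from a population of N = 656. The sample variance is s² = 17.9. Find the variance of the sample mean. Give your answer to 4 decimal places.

0.0780

Under SRS without replacement, Var(ȳ) = (1 − f)·s²/n with f = n/N = 170/656 = 0.25914634.
Var(ȳ) = (1 − 0.25914634)·17.9/170 = 0.74085366·0.10529412 = 0.078007532.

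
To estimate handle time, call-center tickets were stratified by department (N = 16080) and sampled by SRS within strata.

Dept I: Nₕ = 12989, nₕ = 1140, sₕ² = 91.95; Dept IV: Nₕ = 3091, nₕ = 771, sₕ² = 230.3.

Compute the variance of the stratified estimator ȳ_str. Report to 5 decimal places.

Var(ȳ_str) = Σₕ Wₕ²(1 − fₕ)sₕ²/nₕ with Wₕ = Nₕ/N, N = 16080.
Dept I: Wₕ = 0.80777363; term = 0.80777363²·(1 − 0.08776657)·91.95/1140 = 0.048010056.
Dept IV: Wₕ = 0.19222637; term = 0.19222637²·(1 − 0.24943384)·230.3/771 = 0.0082842741.
Sum = 0.05629433.

0.05629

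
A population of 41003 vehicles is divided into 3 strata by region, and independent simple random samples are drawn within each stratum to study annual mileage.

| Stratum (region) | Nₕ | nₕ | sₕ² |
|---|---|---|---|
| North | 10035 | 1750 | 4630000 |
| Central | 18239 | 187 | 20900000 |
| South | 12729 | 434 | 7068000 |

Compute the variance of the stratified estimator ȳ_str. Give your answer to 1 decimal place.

Var(ȳ_str) = Σₕ Wₕ²(1 − fₕ)sₕ²/nₕ with Wₕ = Nₕ/N, N = 41003.
North: Wₕ = 0.24473819; term = 0.24473819²·(1 − 0.17438964)·4630000/1750 = 130.83429.
Central: Wₕ = 0.44482111; term = 0.44482111²·(1 − 0.01025276)·20900000/187 = 21887.682.
South: Wₕ = 0.31044070; term = 0.31044070²·(1 − 0.03409537)·7068000/434 = 1515.9971.
Sum = 23534.513.

23534.5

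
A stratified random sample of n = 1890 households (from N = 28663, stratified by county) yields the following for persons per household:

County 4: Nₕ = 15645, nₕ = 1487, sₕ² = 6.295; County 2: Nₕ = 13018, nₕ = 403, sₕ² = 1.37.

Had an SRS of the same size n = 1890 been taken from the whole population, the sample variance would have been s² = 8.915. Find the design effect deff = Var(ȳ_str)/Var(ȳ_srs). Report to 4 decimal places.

0.4133

Var(ȳ_str) = Σ Wₕ²(1−fₕ)sₕ²/nₕ with Wₕ = Nₕ/28663:
  County 4: (15645/28663)²·(1−1487/15645)·6.295/1487 = 0.0011413503
  County 2: (13018/28663)²·(1−403/13018)·1.37/403 = 6.7952237 × 10^-4
  → Var(ȳ_str) = 0.0018208727.
Var(ȳ_srs) = (1 − 1890/28663)·8.915/1890 = 0.0044059031.
deff = 0.0018208727 / 0.0044059031 = 0.4133.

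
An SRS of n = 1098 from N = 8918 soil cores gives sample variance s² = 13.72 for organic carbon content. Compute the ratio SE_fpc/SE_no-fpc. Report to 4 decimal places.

0.9364

f = n/N = 1098/8918 = 0.12312178.
SE_no-fpc = √(s²/n) = 0.11178303; SE_fpc = √((1−f)s²/n) = 0.10467562.
Ratio = √(1−f) = 0.93641776.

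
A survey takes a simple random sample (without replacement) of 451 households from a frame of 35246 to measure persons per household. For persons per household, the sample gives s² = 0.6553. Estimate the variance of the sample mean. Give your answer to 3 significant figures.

Under SRS without replacement, Var(ȳ) = (1 − f)·s²/n with f = n/N = 451/35246 = 0.01279578.
Var(ȳ) = (1 − 0.01279578)·0.6553/451 = 0.98720422·0.0014529933 = 0.0014344012.

0.00143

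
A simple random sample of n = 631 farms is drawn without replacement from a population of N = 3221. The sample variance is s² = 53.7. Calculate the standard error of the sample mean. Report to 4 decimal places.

Under SRS without replacement, Var(ȳ) = (1 − f)·s²/n with f = n/N = 631/3221 = 0.19590189.
Var(ȳ) = (1 − 0.19590189)·53.7/631 = 0.80409811·0.085103011 = 0.06843117.
SE(ȳ) = √(0.06843117) = 0.2616.

0.2616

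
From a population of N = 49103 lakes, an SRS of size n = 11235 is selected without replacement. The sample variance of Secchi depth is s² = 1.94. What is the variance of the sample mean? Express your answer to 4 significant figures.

1.332 × 10^-4

Under SRS without replacement, Var(ȳ) = (1 − f)·s²/n with f = n/N = 11235/49103 = 0.22880476.
Var(ȳ) = (1 − 0.22880476)·1.94/11235 = 0.77119524·1.7267468 × 10^-4 = 1.3316589 × 10^-4.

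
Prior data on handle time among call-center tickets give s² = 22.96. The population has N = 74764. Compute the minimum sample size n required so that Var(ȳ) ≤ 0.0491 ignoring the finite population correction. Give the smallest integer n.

468

Without fpc, n₀ = s²/D = 22.96/0.0491 = 467.6171.
Rounding up, n = 468.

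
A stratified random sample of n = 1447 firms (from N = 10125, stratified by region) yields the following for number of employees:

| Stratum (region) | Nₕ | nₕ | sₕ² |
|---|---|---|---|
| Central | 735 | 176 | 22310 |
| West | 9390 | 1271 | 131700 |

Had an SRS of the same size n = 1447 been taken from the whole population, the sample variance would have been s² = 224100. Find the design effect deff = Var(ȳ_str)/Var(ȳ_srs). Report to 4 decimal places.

0.5844

Var(ȳ_str) = Σ Wₕ²(1−fₕ)sₕ²/nₕ with Wₕ = Nₕ/10125:
  Central: (735/10125)²·(1−176/735)·22310/176 = 0.50803775
  West: (9390/10125)²·(1−1271/9390)·131700/1271 = 77.0581
  → Var(ȳ_str) = 77.566138.
Var(ȳ_srs) = (1 − 1447/10125)·224100/1447 = 132.73882.
deff = 77.566138 / 132.73882 = 0.5844.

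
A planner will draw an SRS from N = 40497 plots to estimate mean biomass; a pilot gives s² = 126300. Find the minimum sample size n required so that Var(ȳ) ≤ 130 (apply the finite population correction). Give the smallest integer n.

Without fpc, n₀ = s²/D = 126300/130 = 971.5385.
With fpc, (1 − n/N)·s²/n ≤ D requires n ≥ n₀/(1 + n₀/N) = 971.5385/(1 + 971.5385/40497) = 948.7770.
Rounding up, n = 949.

949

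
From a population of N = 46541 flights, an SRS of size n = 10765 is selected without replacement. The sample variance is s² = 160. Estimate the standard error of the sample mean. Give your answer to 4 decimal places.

0.1069

Under SRS without replacement, Var(ȳ) = (1 − f)·s²/n with f = n/N = 10765/46541 = 0.23130143.
Var(ȳ) = (1 − 0.23130143)·160/10765 = 0.76869857·0.014862982 = 0.011425153.
SE(ȳ) = √(0.011425153) = 0.1069.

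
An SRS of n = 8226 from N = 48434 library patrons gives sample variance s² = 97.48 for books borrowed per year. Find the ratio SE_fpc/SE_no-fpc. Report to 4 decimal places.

f = n/N = 8226/48434 = 0.16983937.
SE_no-fpc = √(s²/n) = 0.10885877; SE_fpc = √((1−f)s²/n) = 0.099184652.
Ratio = √(1−f) = 0.91113151.

0.9111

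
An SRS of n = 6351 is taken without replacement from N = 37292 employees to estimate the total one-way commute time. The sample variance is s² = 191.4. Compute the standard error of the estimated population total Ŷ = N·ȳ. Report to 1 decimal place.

5896.9

Var(Ŷ) = N²·Var(ȳ) = N²·(1 − n/N)·s²/n.
f = 6351/37292 = 0.17030462; Var(ȳ) = 0.82969538·191.4/6351 = 0.025004518.
Var(Ŷ) = 37292² · 0.025004518 = 3.4773615 × 10^7.
SE(Ŷ) = √(3.4773615 × 10^7) = 5896.9.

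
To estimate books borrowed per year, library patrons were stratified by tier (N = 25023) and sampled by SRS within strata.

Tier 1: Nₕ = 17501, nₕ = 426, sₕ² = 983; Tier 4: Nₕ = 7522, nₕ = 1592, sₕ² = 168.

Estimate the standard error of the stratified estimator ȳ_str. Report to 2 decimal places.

Var(ȳ_str) = Σₕ Wₕ²(1 − fₕ)sₕ²/nₕ with Wₕ = Nₕ/N, N = 25023.
Tier 1: Wₕ = 0.69939656; term = 0.69939656²·(1 − 0.02434147)·983/426 = 1.1012572.
Tier 4: Wₕ = 0.30060344; term = 0.30060344²·(1 − 0.21164584)·168/1592 = 0.0075175355.
Sum = 1.1087747.
SE = √(1.1087747) = 1.05.

1.05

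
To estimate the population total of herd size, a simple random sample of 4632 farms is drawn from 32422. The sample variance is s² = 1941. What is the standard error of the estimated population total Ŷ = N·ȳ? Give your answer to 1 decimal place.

Var(Ŷ) = N²·Var(ȳ) = N²·(1 − n/N)·s²/n.
f = 4632/32422 = 0.14286596; Var(ȳ) = 0.85713404·1941/4632 = 0.35917469.
Var(Ŷ) = 32422² · 0.35917469 = 3.7755944 × 10^8.
SE(Ŷ) = √(3.7755944 × 10^8) = 19430.9.

19430.9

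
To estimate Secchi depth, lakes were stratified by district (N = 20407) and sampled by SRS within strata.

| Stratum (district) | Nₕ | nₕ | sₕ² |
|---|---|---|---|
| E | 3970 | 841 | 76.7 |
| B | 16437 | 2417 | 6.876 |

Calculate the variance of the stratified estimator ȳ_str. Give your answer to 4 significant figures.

0.004295

Var(ȳ_str) = Σₕ Wₕ²(1 − fₕ)sₕ²/nₕ with Wₕ = Nₕ/N, N = 20407.
E: Wₕ = 0.19454109; term = 0.19454109²·(1 − 0.21183879)·76.7/841 = 0.0027204272.
B: Wₕ = 0.80545891; term = 0.80545891²·(1 − 0.14704630)·6.876/2417 = 0.0015742419.
Sum = 0.0042946691.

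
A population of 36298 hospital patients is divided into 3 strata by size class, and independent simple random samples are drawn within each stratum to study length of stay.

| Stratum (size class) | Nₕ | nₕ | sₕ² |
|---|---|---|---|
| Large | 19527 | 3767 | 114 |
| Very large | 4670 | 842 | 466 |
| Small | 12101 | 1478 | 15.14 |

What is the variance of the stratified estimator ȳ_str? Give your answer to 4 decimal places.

Var(ȳ_str) = Σₕ Wₕ²(1 − fₕ)sₕ²/nₕ with Wₕ = Nₕ/N, N = 36298.
Large: Wₕ = 0.53796352; term = 0.53796352²·(1 − 0.19291238)·114/3767 = 0.0070686353.
Very large: Wₕ = 0.12865723; term = 0.12865723²·(1 − 0.18029979)·466/842 = 0.0075092617.
Small: Wₕ = 0.33337925; term = 0.33337925²·(1 − 0.12213867)·15.14/1478 = 9.9943485 × 10^-4.
Sum = 0.015577332.

0.0156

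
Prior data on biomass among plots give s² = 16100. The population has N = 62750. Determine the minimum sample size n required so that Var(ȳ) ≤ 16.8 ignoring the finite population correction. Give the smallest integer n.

959

Without fpc, n₀ = s²/D = 16100/16.8 = 958.3333.
Rounding up, n = 959.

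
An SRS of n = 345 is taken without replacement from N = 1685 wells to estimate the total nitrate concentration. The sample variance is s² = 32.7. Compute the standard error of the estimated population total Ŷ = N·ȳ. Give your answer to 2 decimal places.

462.61

Var(Ŷ) = N²·Var(ȳ) = N²·(1 − n/N)·s²/n.
f = 345/1685 = 0.20474777; Var(ȳ) = 0.79525223·32.7/345 = 0.075376081.
Var(Ŷ) = 1685² · 0.075376081 = 214009.65.
SE(Ŷ) = √(214009.65) = 462.61.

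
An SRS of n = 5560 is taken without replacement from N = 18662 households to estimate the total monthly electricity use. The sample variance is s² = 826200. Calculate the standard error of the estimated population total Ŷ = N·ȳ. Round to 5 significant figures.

190610

Var(Ŷ) = N²·Var(ȳ) = N²·(1 − n/N)·s²/n.
f = 5560/18662 = 0.29793163; Var(ȳ) = 0.70206837·826200/5560 = 104.32534.
Var(Ŷ) = 18662² · 104.32534 = 3.6333412 × 10^10.
SE(Ŷ) = √(3.6333412 × 10^10) = 190610.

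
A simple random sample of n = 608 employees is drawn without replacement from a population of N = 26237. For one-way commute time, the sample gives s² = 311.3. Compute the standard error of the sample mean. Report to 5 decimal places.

0.70721

Under SRS without replacement, Var(ȳ) = (1 − f)·s²/n with f = n/N = 608/26237 = 0.02317338.
Var(ȳ) = (1 − 0.02317338)·311.3/608 = 0.97682662·0.51200658 = 0.50014166.
SE(ȳ) = √(0.50014166) = 0.70721.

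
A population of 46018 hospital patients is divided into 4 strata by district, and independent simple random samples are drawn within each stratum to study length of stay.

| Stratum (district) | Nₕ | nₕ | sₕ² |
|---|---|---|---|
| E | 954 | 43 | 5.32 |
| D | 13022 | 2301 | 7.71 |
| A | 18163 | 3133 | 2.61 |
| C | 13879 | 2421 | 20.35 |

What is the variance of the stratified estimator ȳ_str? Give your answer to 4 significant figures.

Var(ȳ_str) = Σₕ Wₕ²(1 − fₕ)sₕ²/nₕ with Wₕ = Nₕ/N, N = 46018.
E: Wₕ = 0.02073102; term = 0.02073102²·(1 − 0.04507338)·5.32/43 = 5.0775528 × 10^-5.
D: Wₕ = 0.28297623; term = 0.28297623²·(1 − 0.17670097)·7.71/2301 = 2.2089977 × 10^-4.
A: Wₕ = 0.39469338; term = 0.39469338²·(1 − 0.17249353)·2.61/3133 = 1.0739182 × 10^-4.
C: Wₕ = 0.30159937; term = 0.30159937²·(1 − 0.17443620)·20.35/2421 = 6.3122056 × 10^-4.
Sum = 0.0010102877.

0.001010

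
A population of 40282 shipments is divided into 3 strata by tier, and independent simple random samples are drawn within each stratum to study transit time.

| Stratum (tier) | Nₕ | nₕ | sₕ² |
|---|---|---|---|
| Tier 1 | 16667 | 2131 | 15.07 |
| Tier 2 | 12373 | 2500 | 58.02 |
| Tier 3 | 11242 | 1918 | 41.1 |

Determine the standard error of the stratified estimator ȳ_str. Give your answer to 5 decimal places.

Var(ȳ_str) = Σₕ Wₕ²(1 − fₕ)sₕ²/nₕ with Wₕ = Nₕ/N, N = 40282.
Tier 1: Wₕ = 0.41375801; term = 0.41375801²·(1 − 0.12785744)·15.07/2131 = 0.0010558692.
Tier 2: Wₕ = 0.30715953; term = 0.30715953²·(1 − 0.20205286)·58.02/2500 = 0.0017471887.
Tier 3: Wₕ = 0.27908247; term = 0.27908247²·(1 − 0.17061021)·41.1/1918 = 0.0013842579.
Sum = 0.0041873158.
SE = √(0.0041873158) = 0.06471.

0.06471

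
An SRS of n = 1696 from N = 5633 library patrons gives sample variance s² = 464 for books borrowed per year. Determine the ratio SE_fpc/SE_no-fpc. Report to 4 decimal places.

f = n/N = 1696/5633 = 0.30108290.
SE_no-fpc = √(s²/n) = 0.52305344; SE_fpc = √((1−f)s²/n) = 0.43727928.
Ratio = √(1−f) = 0.83601262.

0.8360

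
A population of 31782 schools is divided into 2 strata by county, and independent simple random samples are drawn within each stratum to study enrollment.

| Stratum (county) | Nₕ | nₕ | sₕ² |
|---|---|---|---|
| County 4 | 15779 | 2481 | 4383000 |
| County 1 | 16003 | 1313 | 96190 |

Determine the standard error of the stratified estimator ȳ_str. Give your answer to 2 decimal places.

Var(ȳ_str) = Σₕ Wₕ²(1 − fₕ)sₕ²/nₕ with Wₕ = Nₕ/N, N = 31782.
County 4: Wₕ = 0.49647599; term = 0.49647599²·(1 − 0.15723430)·4383000/2481 = 366.98479.
County 1: Wₕ = 0.50352401; term = 0.50352401²·(1 − 0.08204712)·96190/1313 = 17.050062.
Sum = 384.03485.
SE = √(384.03485) = 19.60.

19.60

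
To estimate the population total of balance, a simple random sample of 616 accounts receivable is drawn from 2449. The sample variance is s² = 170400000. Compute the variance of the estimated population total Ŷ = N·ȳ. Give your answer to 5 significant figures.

Var(Ŷ) = N²·Var(ȳ) = N²·(1 − n/N)·s²/n.
f = 616/2449 = 0.25153124; Var(ȳ) = 0.74846876·170400000/616 = 207043.96.
Var(Ŷ) = 2449² · 207043.96 = 1.2417671 × 10^12.

1.2418 × 10^12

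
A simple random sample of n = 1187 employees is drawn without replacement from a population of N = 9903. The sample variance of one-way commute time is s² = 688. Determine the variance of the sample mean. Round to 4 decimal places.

Under SRS without replacement, Var(ȳ) = (1 − f)·s²/n with f = n/N = 1187/9903 = 0.11986267.
Var(ȳ) = (1 − 0.11986267)·688/1187 = 0.88013733·0.57961247 = 0.51013857.

0.5101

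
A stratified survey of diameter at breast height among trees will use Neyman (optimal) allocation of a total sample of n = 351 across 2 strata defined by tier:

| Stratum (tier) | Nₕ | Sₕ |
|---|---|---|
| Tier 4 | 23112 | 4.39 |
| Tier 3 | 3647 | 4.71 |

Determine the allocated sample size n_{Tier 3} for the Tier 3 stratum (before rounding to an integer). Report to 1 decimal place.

Neyman allocation: nₕ = n·NₕSₕ / Σⱼ NⱼSⱼ.
Σ NⱼSⱼ = 23112·4.39 + 3647·4.71 = 118639.05.
n_{Tier 3} = 351·3647·4.71 / 118639.05 = 50.8.

50.8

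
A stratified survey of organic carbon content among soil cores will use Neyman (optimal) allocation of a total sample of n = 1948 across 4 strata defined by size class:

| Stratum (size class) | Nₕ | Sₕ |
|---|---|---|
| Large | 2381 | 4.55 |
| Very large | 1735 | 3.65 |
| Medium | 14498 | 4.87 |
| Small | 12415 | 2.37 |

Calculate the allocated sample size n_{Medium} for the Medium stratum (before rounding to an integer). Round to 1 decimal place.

Neyman allocation: nₕ = n·NₕSₕ / Σⱼ NⱼSⱼ.
Σ NⱼSⱼ = 2381·4.55 + 1735·3.65 + 14498·4.87 + 12415·2.37 = 117195.11.
n_{Medium} = 1948·14498·4.87 / 117195.11 = 1173.6.

1173.6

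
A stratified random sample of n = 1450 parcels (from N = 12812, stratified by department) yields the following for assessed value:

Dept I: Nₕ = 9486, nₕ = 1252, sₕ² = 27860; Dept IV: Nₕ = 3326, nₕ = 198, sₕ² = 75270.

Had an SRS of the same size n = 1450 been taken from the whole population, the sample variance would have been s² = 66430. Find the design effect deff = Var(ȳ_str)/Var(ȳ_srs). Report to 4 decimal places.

Var(ȳ_str) = Σ Wₕ²(1−fₕ)sₕ²/nₕ with Wₕ = Nₕ/12812:
  Dept I: (9486/12812)²·(1−1252/9486)·27860/1252 = 10.58856
  Dept IV: (3326/12812)²·(1−198/3326)·75270/198 = 24.094164
  → Var(ȳ_str) = 34.682724.
Var(ȳ_srs) = (1 − 1450/12812)·66430/1450 = 40.62881.
deff = 34.682724 / 40.62881 = 0.8536.

0.8536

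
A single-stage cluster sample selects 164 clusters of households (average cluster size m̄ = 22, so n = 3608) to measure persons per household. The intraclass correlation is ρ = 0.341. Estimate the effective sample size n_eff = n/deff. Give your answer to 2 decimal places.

deff = 1 + (22 − 1)·0.341 = 1 + 7.161 = 8.161.
n_eff = 3608 / 8.161 = 442.10.

442.10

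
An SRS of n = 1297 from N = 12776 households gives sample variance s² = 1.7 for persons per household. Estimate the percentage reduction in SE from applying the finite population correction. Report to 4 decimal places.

5.2117

f = n/N = 1297/12776 = 0.10151847.
SE_no-fpc = √(s²/n) = 0.036203826; SE_fpc = √((1−f)s²/n) = 0.034316979.
Ratio = √(1−f) = 0.94788266. Reduction = 100·(1 − 0.94788266) = 5.2117%.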